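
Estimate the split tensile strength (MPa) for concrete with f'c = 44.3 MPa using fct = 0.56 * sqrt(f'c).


fct = 0.56 * sqrt(44.3)
= 0.56 * 6.656
= 3.727 MPa

3.727


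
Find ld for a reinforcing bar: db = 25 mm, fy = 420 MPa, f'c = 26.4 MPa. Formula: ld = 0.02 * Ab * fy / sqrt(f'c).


Ab = pi * 25^2 / 4 = 490.874 mm2
ld = 0.02 * 490.874 * 420 / sqrt(26.4)
= 802.5 mm

802.5


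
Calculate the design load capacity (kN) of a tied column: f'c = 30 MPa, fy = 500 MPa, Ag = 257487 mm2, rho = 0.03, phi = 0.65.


Ast = rho * Ag = 0.03 * 257487 = 7724.61 mm2
phi*Pn = 0.65 * 0.80 * (0.85 * 30 * (257487 - 7724.61) + 500 * 7724.61) / 1000
= 5320.25 kN

5320.25


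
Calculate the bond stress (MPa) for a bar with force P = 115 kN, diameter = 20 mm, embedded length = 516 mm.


u = P / (pi * db * ld)
= 115 * 1000 / (pi * 20 * 516)
= 3.547 MPa

3.547


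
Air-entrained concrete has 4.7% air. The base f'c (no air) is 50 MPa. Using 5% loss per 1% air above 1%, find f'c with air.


Strength loss = (4.7 - 1) * 5 = 18.5%
f'c = 50 * (1 - 18.5/100)
= 40.75 MPa

40.75


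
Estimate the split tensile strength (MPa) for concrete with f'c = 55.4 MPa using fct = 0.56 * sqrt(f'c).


fct = 0.56 * sqrt(55.4)
= 0.56 * 7.443
= 4.168 MPa

4.168


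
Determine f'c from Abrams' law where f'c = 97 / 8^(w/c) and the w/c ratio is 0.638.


f'c = 97 / 8^0.638
= 97 / 3.769
= 25.74 MPa

25.74


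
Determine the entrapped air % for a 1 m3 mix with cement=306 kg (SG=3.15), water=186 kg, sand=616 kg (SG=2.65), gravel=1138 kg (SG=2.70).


Vol cement = 306 / (3.15 * 1000) = 0.097143 m3
Vol water = 186 / 1000 = 0.186 m3
Vol sand = 616 / (2.65 * 1000) = 0.232453 m3
Vol gravel = 1138 / (2.70 * 1000) = 0.421481 m3
Total solid + water volume = 0.937077 m3
Air = (1 - 0.937077) * 100 = 6.29%

6.29


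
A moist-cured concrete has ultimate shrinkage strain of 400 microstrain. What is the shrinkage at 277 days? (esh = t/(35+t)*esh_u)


esh(277) = 277 / (35 + 277) * 400
= 277 / 312 * 400
= 355.1 microstrain

355.1


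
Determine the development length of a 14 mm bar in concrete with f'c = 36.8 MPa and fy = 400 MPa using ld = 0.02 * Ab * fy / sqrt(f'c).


Ab = pi * 14^2 / 4 = 153.938 mm2
ld = 0.02 * 153.938 * 400 / sqrt(36.8)
= 203.0 mm

203.0


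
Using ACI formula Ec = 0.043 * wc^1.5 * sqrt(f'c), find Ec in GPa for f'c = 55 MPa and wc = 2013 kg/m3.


Ec = 0.043 * 2013^1.5 * sqrt(55) / 1000
= 28.8 GPa

28.8


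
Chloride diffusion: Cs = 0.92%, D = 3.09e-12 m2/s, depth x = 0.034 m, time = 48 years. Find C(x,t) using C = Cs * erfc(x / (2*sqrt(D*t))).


t_seconds = 48 * 365.25 * 24 * 3600 = 1514764800.0 s
arg = 0.034 / (2 * sqrt(3.09e-12 * 1514764800.0))
= 0.2485
erfc(0.2485) = 0.7253
C = 0.92 * 0.7253 = 0.6673%

0.6673


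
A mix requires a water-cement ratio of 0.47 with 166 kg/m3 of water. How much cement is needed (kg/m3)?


Cement = water / (w/c)
= 166 / 0.47
= 353.2 kg/m3

353.2


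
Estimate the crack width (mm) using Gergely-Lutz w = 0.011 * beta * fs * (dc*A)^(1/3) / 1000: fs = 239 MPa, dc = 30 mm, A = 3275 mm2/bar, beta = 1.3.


w = 0.011 * beta * fs * (dc * A)^(1/3) / 1000
= 0.011 * 1.3 * 239 * (30 * 3275)^(1/3) / 1000
= 0.158 mm

0.158


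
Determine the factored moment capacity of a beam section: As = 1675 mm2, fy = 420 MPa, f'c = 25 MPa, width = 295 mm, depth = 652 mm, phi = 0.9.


a = As * fy / (0.85 * f'c * b)
= 1675 * 420 / (0.85 * 25 * 295)
= 112.2233 mm
Mn = As * fy * (d - a/2) / 10^6
= 419.2074 kN-m
phi*Mn = 0.9 * 419.2074 = 377.29 kN-m

377.29


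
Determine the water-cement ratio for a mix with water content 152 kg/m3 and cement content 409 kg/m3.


w/c = water / cement
w/c = 152 / 409 = 0.372

0.372


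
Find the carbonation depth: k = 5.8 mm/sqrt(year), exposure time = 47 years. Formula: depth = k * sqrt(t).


depth = k * sqrt(t)
= 5.8 * sqrt(47)
= 39.76 mm

39.76


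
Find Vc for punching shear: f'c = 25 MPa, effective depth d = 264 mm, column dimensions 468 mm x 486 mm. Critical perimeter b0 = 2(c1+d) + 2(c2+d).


b0 = 2*(468 + 264) + 2*(486 + 264) = 2964 mm
Vc = 0.33 * sqrt(25) * 2964 * 264 / 1000
= 1291.12 kN

1291.12


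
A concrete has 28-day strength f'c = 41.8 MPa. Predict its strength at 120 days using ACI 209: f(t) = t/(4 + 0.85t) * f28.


f(120) = 120 / (4 + 0.85 * 120) * 41.8
= 120 / 106.0 * 41.8
= 47.32 MPa

47.32


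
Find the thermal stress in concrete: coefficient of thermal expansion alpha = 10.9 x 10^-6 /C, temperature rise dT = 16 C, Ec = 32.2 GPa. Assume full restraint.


sigma = alpha * dT * Ec
= 10.9e-6 * 16 * 32.2 * 1000
= 5.616 MPa

5.616


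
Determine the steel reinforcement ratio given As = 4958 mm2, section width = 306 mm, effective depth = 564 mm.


rho = As / (b * d)
= 4958 / (306 * 564)
= 0.0287

0.0287


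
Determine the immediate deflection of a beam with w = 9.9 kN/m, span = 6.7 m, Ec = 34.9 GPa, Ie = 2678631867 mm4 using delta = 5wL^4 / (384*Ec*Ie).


Convert: L = 6.7 m = 6700 mm, Ec = 34.9 GPa = 34900 MPa
delta = 5 * 9.9 * 6700^4 / (384 * 34900 * 2678631867)
= 2.78 mm

2.78


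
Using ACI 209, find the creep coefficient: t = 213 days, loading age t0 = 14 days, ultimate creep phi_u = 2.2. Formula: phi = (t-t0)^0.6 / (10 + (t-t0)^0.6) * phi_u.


dt = 213 - 14 = 199
phi = 199^0.6 / (10 + 199^0.6) * 2.2
= 1.552

1.552


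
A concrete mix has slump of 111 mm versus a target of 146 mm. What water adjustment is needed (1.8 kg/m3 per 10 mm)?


Difference = 146 - 111 = 35 mm
Water adjustment = 35 * 1.8 / 10 = 6.3 kg/m3

6.3


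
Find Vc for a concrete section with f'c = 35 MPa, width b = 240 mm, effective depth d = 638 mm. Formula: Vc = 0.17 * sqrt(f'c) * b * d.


Vc = 0.17 * sqrt(35) * 240 * 638 / 1000
= 154.0 kN

154.0


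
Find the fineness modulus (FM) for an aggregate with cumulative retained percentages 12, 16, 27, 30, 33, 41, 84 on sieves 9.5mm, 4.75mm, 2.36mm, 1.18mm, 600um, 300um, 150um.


FM = sum(cumulative % retained) / 100
= 243 / 100
= 2.43

2.43


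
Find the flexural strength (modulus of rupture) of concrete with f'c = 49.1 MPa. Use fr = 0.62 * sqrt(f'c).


fr = 0.62 * sqrt(49.1)
= 4.344 MPa

4.344


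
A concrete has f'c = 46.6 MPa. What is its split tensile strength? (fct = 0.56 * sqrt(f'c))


fct = 0.56 * sqrt(46.6)
= 0.56 * 6.826
= 3.823 MPa

3.823


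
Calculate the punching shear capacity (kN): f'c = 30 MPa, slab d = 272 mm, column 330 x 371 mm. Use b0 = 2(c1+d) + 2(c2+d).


b0 = 2*(330 + 272) + 2*(371 + 272) = 2490 mm
Vc = 0.33 * sqrt(30) * 2490 * 272 / 1000
= 1224.17 kN

1224.17


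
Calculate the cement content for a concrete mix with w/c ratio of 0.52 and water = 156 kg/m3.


Cement = water / (w/c)
= 156 / 0.52
= 300.0 kg/m3

300.0


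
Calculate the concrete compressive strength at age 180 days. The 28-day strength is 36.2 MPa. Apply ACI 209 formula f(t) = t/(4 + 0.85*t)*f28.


f(180) = 180 / (4 + 0.85 * 180) * 36.2
= 180 / 157.0 * 36.2
= 41.5 MPa

41.5


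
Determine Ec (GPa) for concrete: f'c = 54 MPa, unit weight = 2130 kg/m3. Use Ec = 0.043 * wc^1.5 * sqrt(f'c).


Ec = 0.043 * 2130^1.5 * sqrt(54) / 1000
= 31.06 GPa

31.06


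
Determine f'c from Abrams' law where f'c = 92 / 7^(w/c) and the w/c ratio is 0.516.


f'c = 92 / 7^0.516
= 92 / 2.729
= 33.71 MPa

33.71


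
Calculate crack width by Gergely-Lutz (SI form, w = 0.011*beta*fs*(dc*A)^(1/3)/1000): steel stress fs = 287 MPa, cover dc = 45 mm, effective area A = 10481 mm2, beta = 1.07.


w = 0.011 * beta * fs * (dc * A)^(1/3) / 1000
= 0.011 * 1.07 * 287 * (45 * 10481)^(1/3) / 1000
= 0.263 mm

0.263


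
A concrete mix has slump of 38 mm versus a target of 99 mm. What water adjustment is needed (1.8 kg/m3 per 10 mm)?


Difference = 99 - 38 = 61 mm
Water adjustment = 61 * 1.8 / 10 = 11.0 kg/m3

11.0


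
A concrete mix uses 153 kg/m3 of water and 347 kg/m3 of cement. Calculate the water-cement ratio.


w/c = water / cement
w/c = 153 / 347 = 0.441

0.441


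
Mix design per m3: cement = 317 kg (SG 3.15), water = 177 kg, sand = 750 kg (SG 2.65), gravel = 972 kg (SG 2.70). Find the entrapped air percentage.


Vol cement = 317 / (3.15 * 1000) = 0.100635 m3
Vol water = 177 / 1000 = 0.177 m3
Vol sand = 750 / (2.65 * 1000) = 0.283019 m3
Vol gravel = 972 / (2.70 * 1000) = 0.36 m3
Total solid + water volume = 0.920654 m3
Air = (1 - 0.920654) * 100 = 7.93%

7.93


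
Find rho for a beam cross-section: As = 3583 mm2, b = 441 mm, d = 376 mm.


rho = As / (b * d)
= 3583 / (441 * 376)
= 0.0216

0.0216


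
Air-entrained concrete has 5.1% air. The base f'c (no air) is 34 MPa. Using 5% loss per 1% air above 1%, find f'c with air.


Strength loss = (5.1 - 1) * 5 = 20.5%
f'c = 34 * (1 - 20.5/100)
= 27.03 MPa

27.03


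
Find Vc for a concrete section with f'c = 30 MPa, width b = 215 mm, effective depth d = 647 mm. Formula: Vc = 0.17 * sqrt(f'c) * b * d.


Vc = 0.17 * sqrt(30) * 215 * 647 / 1000
= 129.52 kN

129.52


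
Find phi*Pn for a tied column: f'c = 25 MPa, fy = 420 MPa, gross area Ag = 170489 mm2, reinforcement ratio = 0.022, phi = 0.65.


Ast = rho * Ag = 0.022 * 170489 = 3750.758 mm2
phi*Pn = 0.65 * 0.80 * (0.85 * 25 * (170489 - 3750.758) + 420 * 3750.758) / 1000
= 2661.62 kN

2661.62


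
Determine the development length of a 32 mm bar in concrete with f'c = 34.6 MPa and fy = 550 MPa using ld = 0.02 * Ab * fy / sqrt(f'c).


Ab = pi * 32^2 / 4 = 804.248 mm2
ld = 0.02 * 804.248 * 550 / sqrt(34.6)
= 1504.0 mm

1504.0


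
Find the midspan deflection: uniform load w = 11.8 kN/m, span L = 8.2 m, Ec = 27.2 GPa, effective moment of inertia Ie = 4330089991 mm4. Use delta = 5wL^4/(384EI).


Convert: L = 8.2 m = 8200 mm, Ec = 27.2 GPa = 27200 MPa
delta = 5 * 11.8 * 8200^4 / (384 * 27200 * 4330089991)
= 5.9 mm

5.9


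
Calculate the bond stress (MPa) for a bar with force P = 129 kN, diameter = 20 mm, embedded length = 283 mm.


u = P / (pi * db * ld)
= 129 * 1000 / (pi * 20 * 283)
= 7.255 MPa

7.255


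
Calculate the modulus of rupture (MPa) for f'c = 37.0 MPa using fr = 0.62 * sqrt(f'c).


fr = 0.62 * sqrt(37.0)
= 3.771 MPa

3.771


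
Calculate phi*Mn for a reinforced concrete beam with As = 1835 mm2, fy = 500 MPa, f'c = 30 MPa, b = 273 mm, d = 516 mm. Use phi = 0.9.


a = As * fy / (0.85 * f'c * b)
= 1835 * 500 / (0.85 * 30 * 273)
= 131.7963 mm
Mn = As * fy * (d - a/2) / 10^6
= 412.9684 kN-m
phi*Mn = 0.9 * 412.9684 = 371.67 kN-m

371.67


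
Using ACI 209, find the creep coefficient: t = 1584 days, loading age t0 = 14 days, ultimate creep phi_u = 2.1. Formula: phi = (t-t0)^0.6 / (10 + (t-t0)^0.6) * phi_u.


dt = 1584 - 14 = 1570
phi = 1570^0.6 / (10 + 1570^0.6) * 2.1
= 1.873

1.873


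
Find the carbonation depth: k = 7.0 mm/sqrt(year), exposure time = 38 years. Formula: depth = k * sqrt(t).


depth = k * sqrt(t)
= 7.0 * sqrt(38)
= 43.15 mm

43.15


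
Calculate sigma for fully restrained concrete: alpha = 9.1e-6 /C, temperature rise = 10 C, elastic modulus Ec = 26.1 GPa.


sigma = alpha * dT * Ec
= 9.1e-6 * 10 * 26.1 * 1000
= 2.375 MPa

2.375


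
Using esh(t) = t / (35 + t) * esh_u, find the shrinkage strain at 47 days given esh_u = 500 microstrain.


esh(47) = 47 / (35 + 47) * 500
= 47 / 82 * 500
= 286.6 microstrain

286.6


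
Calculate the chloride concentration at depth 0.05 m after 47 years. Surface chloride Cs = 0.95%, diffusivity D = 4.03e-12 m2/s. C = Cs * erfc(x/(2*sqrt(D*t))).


t_seconds = 47 * 365.25 * 24 * 3600 = 1483207200.0 s
arg = 0.05 / (2 * sqrt(4.03e-12 * 1483207200.0))
= 0.3234
erfc(0.3234) = 0.6475
C = 0.95 * 0.6475 = 0.6151%

0.6151


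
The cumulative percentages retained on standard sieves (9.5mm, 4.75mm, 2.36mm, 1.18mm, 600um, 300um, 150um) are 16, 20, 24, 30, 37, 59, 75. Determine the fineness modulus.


FM = sum(cumulative % retained) / 100
= 261 / 100
= 2.61

2.61


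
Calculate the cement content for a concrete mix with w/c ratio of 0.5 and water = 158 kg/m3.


Cement = water / (w/c)
= 158 / 0.5
= 316.0 kg/m3

316.0


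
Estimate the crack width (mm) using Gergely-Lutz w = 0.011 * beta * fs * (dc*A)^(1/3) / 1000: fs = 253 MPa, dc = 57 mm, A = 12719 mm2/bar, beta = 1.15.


w = 0.011 * beta * fs * (dc * A)^(1/3) / 1000
= 0.011 * 1.15 * 253 * (57 * 12719)^(1/3) / 1000
= 0.288 mm

0.288


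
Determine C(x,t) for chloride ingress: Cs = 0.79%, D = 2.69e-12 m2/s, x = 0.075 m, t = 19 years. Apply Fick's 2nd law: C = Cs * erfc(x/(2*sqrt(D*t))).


t_seconds = 19 * 365.25 * 24 * 3600 = 599594400.0 s
arg = 0.075 / (2 * sqrt(2.69e-12 * 599594400.0))
= 0.9337
erfc(0.9337) = 0.1867
C = 0.79 * 0.1867 = 0.1475%

0.1475


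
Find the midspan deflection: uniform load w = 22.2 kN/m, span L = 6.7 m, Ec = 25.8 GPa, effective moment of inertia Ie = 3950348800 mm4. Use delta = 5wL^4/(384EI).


Convert: L = 6.7 m = 6700 mm, Ec = 25.8 GPa = 25800 MPa
delta = 5 * 22.2 * 6700^4 / (384 * 25800 * 3950348800)
= 5.72 mm

5.72


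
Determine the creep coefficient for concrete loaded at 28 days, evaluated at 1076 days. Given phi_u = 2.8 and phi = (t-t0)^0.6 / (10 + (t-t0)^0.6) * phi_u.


dt = 1076 - 28 = 1048
phi = 1048^0.6 / (10 + 1048^0.6) * 2.8
= 2.426

2.426


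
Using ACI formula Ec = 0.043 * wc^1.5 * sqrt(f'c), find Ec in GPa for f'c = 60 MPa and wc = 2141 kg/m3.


Ec = 0.043 * 2141^1.5 * sqrt(60) / 1000
= 33.0 GPa

33.0


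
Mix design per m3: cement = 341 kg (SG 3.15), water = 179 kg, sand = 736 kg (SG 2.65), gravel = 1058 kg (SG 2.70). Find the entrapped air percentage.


Vol cement = 341 / (3.15 * 1000) = 0.108254 m3
Vol water = 179 / 1000 = 0.179 m3
Vol sand = 736 / (2.65 * 1000) = 0.277736 m3
Vol gravel = 1058 / (2.70 * 1000) = 0.391852 m3
Total solid + water volume = 0.956842 m3
Air = (1 - 0.956842) * 100 = 4.32%

4.32


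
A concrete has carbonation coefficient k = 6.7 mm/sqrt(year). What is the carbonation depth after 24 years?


depth = k * sqrt(t)
= 6.7 * sqrt(24)
= 32.82 mm

32.82


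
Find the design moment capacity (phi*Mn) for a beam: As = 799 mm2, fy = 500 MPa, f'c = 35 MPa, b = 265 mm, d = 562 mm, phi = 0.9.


a = As * fy / (0.85 * f'c * b)
= 799 * 500 / (0.85 * 35 * 265)
= 50.6739 mm
Mn = As * fy * (d - a/2) / 10^6
= 214.3969 kN-m
phi*Mn = 0.9 * 214.3969 = 192.96 kN-m

192.96


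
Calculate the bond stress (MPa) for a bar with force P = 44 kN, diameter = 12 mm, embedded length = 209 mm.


u = P / (pi * db * ld)
= 44 * 1000 / (pi * 12 * 209)
= 5.584 MPa

5.584


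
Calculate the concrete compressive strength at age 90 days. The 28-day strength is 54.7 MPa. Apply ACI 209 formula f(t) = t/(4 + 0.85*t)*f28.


f(90) = 90 / (4 + 0.85 * 90) * 54.7
= 90 / 80.5 * 54.7
= 61.16 MPa

61.16


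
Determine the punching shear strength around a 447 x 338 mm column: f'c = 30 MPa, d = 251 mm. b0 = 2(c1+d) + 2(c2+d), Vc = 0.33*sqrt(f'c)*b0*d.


b0 = 2*(447 + 251) + 2*(338 + 251) = 2574 mm
Vc = 0.33 * sqrt(30) * 2574 * 251 / 1000
= 1167.77 kN

1167.77


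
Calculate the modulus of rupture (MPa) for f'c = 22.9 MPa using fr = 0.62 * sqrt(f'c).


fr = 0.62 * sqrt(22.9)
= 2.967 MPa

2.967


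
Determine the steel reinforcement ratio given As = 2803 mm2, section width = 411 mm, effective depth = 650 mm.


rho = As / (b * d)
= 2803 / (411 * 650)
= 0.0105

0.0105


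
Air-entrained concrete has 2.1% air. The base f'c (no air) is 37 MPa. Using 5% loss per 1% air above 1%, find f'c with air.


Strength loss = (2.1 - 1) * 5 = 5.5%
f'c = 37 * (1 - 5.5/100)
= 34.96 MPa

34.96


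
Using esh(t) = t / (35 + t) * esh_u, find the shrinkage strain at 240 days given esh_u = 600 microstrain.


esh(240) = 240 / (35 + 240) * 600
= 240 / 275 * 600
= 523.6 microstrain

523.6


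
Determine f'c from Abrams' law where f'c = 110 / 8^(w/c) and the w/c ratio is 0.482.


f'c = 110 / 8^0.482
= 110 / 2.725
= 40.37 MPa

40.37


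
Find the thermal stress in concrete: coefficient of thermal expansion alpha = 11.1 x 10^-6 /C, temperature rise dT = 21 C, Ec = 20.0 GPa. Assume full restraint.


sigma = alpha * dT * Ec
= 11.1e-6 * 21 * 20.0 * 1000
= 4.662 MPa

4.662


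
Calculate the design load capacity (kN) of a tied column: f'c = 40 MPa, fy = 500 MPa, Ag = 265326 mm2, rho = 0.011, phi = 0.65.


Ast = rho * Ag = 0.011 * 265326 = 2918.586 mm2
phi*Pn = 0.65 * 0.80 * (0.85 * 40 * (265326 - 2918.586) + 500 * 2918.586) / 1000
= 5398.2 kN

5398.2


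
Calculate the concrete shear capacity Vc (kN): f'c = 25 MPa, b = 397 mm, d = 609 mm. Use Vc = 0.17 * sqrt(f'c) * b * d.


Vc = 0.17 * sqrt(25) * 397 * 609 / 1000
= 205.51 kN

205.51


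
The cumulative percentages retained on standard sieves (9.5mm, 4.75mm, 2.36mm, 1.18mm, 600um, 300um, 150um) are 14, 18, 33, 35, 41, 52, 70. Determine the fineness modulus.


FM = sum(cumulative % retained) / 100
= 263 / 100
= 2.63

2.63


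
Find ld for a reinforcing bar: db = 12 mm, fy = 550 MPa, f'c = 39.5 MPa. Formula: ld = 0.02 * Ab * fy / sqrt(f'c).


Ab = pi * 12^2 / 4 = 113.097 mm2
ld = 0.02 * 113.097 * 550 / sqrt(39.5)
= 197.9 mm

197.9


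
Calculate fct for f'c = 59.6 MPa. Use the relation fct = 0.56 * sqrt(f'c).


fct = 0.56 * sqrt(59.6)
= 0.56 * 7.72
= 4.323 MPa

4.323


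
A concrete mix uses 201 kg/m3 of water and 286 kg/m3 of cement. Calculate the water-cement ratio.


w/c = water / cement
w/c = 201 / 286 = 0.703

0.703


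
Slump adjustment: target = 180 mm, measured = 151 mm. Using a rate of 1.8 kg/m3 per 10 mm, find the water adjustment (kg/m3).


Difference = 180 - 151 = 29 mm
Water adjustment = 29 * 1.8 / 10 = 5.2 kg/m3

5.2


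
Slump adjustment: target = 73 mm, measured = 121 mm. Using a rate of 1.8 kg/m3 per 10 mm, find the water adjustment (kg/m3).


Difference = 73 - 121 = -48 mm
Water adjustment = -48 * 1.8 / 10 = -8.6 kg/m3

-8.6


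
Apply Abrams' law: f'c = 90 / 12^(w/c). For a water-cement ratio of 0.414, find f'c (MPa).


f'c = 90 / 12^0.414
= 90 / 2.798
= 32.17 MPa

32.17


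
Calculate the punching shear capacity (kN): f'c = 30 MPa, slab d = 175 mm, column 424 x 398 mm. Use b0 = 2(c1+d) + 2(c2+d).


b0 = 2*(424 + 175) + 2*(398 + 175) = 2344 mm
Vc = 0.33 * sqrt(30) * 2344 * 175 / 1000
= 741.43 kN

741.43


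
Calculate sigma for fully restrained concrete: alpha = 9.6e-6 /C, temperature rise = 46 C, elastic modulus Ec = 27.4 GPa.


sigma = alpha * dT * Ec
= 9.6e-6 * 46 * 27.4 * 1000
= 12.1 MPa

12.1


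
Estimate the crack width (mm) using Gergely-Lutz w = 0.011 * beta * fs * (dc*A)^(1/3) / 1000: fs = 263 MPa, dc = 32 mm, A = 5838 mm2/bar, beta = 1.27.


w = 0.011 * beta * fs * (dc * A)^(1/3) / 1000
= 0.011 * 1.27 * 263 * (32 * 5838)^(1/3) / 1000
= 0.21 mm

0.21


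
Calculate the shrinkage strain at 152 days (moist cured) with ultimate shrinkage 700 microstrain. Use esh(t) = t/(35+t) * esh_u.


esh(152) = 152 / (35 + 152) * 700
= 152 / 187 * 700
= 569.0 microstrain

569.0


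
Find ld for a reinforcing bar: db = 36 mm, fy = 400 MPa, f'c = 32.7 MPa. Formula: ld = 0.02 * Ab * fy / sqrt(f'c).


Ab = pi * 36^2 / 4 = 1017.876 mm2
ld = 0.02 * 1017.876 * 400 / sqrt(32.7)
= 1424.0 mm

1424.0


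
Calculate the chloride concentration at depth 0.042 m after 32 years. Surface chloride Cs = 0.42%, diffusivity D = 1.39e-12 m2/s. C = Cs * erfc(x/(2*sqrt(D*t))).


t_seconds = 32 * 365.25 * 24 * 3600 = 1009843200.0 s
arg = 0.042 / (2 * sqrt(1.39e-12 * 1009843200.0))
= 0.5605
erfc(0.5605) = 0.428
C = 0.42 * 0.428 = 0.1797%

0.1797


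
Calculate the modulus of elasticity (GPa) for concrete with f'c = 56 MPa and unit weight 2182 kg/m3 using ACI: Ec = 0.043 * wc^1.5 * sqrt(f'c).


Ec = 0.043 * 2182^1.5 * sqrt(56) / 1000
= 32.8 GPa

32.8


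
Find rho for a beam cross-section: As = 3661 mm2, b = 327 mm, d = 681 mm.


rho = As / (b * d)
= 3661 / (327 * 681)
= 0.0164

0.0164


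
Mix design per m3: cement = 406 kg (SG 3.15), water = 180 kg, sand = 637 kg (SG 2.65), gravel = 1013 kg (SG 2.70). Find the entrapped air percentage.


Vol cement = 406 / (3.15 * 1000) = 0.128889 m3
Vol water = 180 / 1000 = 0.18 m3
Vol sand = 637 / (2.65 * 1000) = 0.240377 m3
Vol gravel = 1013 / (2.70 * 1000) = 0.375185 m3
Total solid + water volume = 0.924451 m3
Air = (1 - 0.924451) * 100 = 7.55%

7.55


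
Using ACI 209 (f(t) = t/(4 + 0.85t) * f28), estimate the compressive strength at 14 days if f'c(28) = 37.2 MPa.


f(14) = 14 / (4 + 0.85 * 14) * 37.2
= 14 / 15.9 * 37.2
= 32.75 MPa

32.75


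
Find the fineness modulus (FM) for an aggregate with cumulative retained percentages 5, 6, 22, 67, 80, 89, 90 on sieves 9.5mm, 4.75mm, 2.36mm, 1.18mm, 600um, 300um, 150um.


FM = sum(cumulative % retained) / 100
= 359 / 100
= 3.59

3.59


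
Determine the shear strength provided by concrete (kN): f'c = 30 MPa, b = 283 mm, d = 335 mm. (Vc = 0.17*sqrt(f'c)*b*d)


Vc = 0.17 * sqrt(30) * 283 * 335 / 1000
= 88.28 kN

88.28


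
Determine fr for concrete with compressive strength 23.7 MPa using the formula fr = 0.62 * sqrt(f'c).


fr = 0.62 * sqrt(23.7)
= 3.018 MPa

3.018


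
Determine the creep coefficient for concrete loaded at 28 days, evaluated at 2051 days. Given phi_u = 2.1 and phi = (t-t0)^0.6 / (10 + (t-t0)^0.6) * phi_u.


dt = 2051 - 28 = 2023
phi = 2023^0.6 / (10 + 2023^0.6) * 2.1
= 1.902

1.902


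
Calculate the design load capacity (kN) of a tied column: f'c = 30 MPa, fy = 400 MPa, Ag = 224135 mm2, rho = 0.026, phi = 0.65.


Ast = rho * Ag = 0.026 * 224135 = 5827.51 mm2
phi*Pn = 0.65 * 0.80 * (0.85 * 30 * (224135 - 5827.51) + 400 * 5827.51) / 1000
= 4106.88 kN

4106.88


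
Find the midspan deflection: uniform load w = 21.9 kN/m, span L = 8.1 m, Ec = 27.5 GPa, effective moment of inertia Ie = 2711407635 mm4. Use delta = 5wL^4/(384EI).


Convert: L = 8.1 m = 8100 mm, Ec = 27.5 GPa = 27500 MPa
delta = 5 * 21.9 * 8100^4 / (384 * 27500 * 2711407635)
= 16.46 mm

16.46


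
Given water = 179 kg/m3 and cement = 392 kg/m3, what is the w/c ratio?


w/c = water / cement
w/c = 179 / 392 = 0.457

0.457


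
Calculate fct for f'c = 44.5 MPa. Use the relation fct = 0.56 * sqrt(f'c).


fct = 0.56 * sqrt(44.5)
= 0.56 * 6.671
= 3.736 MPa

3.736


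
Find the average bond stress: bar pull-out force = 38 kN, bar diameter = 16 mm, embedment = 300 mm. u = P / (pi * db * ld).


u = P / (pi * db * ld)
= 38 * 1000 / (pi * 16 * 300)
= 2.52 MPa

2.52


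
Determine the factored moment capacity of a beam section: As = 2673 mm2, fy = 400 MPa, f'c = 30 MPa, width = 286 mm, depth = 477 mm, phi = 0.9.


a = As * fy / (0.85 * f'c * b)
= 2673 * 400 / (0.85 * 30 * 286)
= 146.6063 mm
Mn = As * fy * (d - a/2) / 10^6
= 431.6327 kN-m
phi*Mn = 0.9 * 431.6327 = 388.47 kN-m

388.47


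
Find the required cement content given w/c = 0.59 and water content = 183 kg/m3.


Cement = water / (w/c)
= 183 / 0.59
= 310.2 kg/m3

310.2


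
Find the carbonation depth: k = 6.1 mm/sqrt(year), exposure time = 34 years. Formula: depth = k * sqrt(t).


depth = k * sqrt(t)
= 6.1 * sqrt(34)
= 35.57 mm

35.57


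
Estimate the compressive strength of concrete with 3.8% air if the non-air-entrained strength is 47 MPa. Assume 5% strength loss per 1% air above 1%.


Strength loss = (3.8 - 1) * 5 = 14.0%
f'c = 47 * (1 - 14.0/100)
= 40.42 MPa

40.42


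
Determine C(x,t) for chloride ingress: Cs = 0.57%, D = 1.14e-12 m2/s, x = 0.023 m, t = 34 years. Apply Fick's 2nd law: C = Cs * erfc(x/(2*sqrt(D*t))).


t_seconds = 34 * 365.25 * 24 * 3600 = 1072958400.0 s
arg = 0.023 / (2 * sqrt(1.14e-12 * 1072958400.0))
= 0.3288
erfc(0.3288) = 0.6419
C = 0.57 * 0.6419 = 0.3659%

0.3659


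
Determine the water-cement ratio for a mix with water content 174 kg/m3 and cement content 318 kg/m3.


w/c = water / cement
w/c = 174 / 318 = 0.547

0.547


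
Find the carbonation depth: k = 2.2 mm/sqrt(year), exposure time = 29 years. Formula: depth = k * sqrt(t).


depth = k * sqrt(t)
= 2.2 * sqrt(29)
= 11.85 mm

11.85


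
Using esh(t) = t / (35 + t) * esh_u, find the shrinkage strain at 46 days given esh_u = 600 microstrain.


esh(46) = 46 / (35 + 46) * 600
= 46 / 81 * 600
= 340.7 microstrain

340.7


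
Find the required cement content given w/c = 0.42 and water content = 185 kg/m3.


Cement = water / (w/c)
= 185 / 0.42
= 440.5 kg/m3

440.5


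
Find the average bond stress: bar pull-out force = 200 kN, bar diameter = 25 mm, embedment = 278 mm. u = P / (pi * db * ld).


u = P / (pi * db * ld)
= 200 * 1000 / (pi * 25 * 278)
= 9.16 MPa

9.16


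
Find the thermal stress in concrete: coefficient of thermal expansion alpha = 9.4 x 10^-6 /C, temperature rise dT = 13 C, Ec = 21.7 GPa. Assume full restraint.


sigma = alpha * dT * Ec
= 9.4e-6 * 13 * 21.7 * 1000
= 2.652 MPa

2.652


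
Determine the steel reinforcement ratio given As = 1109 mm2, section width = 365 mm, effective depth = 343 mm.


rho = As / (b * d)
= 1109 / (365 * 343)
= 0.0089

0.0089


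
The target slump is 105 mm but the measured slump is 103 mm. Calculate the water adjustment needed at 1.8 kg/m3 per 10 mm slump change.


Difference = 105 - 103 = 2 mm
Water adjustment = 2 * 1.8 / 10 = 0.4 kg/m3

0.4


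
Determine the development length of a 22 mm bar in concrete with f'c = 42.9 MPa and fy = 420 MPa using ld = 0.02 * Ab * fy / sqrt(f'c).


Ab = pi * 22^2 / 4 = 380.133 mm2
ld = 0.02 * 380.133 * 420 / sqrt(42.9)
= 487.5 mm

487.5


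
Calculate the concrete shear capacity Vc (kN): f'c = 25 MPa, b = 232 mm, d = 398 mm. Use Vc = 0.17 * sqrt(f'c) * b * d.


Vc = 0.17 * sqrt(25) * 232 * 398 / 1000
= 78.49 kN

78.49


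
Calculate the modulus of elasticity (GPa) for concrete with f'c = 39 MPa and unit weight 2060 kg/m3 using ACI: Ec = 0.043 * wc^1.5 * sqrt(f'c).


Ec = 0.043 * 2060^1.5 * sqrt(39) / 1000
= 25.11 GPa

25.11


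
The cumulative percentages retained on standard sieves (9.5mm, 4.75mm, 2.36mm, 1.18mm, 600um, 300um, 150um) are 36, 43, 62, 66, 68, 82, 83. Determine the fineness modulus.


FM = sum(cumulative % retained) / 100
= 440 / 100
= 4.4

4.4


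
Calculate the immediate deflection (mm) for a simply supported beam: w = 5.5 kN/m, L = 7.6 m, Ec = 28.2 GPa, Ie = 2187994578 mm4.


Convert: L = 7.6 m = 7600 mm, Ec = 28.2 GPa = 28200 MPa
delta = 5 * 5.5 * 7600^4 / (384 * 28200 * 2187994578)
= 3.87 mm

3.87


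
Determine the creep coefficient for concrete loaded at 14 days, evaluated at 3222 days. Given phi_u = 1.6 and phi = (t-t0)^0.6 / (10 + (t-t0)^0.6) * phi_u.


dt = 3222 - 14 = 3208
phi = 3208^0.6 / (10 + 3208^0.6) * 1.6
= 1.483

1.483


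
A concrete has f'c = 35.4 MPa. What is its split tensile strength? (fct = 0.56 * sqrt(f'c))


fct = 0.56 * sqrt(35.4)
= 0.56 * 5.95
= 3.332 MPa

3.332


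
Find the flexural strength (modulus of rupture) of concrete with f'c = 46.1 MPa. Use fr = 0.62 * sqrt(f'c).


fr = 0.62 * sqrt(46.1)
= 4.21 MPa

4.21


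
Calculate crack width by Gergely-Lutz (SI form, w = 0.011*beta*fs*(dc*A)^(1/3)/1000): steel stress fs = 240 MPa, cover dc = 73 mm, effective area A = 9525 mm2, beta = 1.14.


w = 0.011 * beta * fs * (dc * A)^(1/3) / 1000
= 0.011 * 1.14 * 240 * (73 * 9525)^(1/3) / 1000
= 0.267 mm

0.267


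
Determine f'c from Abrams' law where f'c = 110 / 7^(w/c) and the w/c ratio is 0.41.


f'c = 110 / 7^0.41
= 110 / 2.221
= 49.53 MPa

49.53


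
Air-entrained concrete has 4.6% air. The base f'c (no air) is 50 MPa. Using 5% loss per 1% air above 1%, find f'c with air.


Strength loss = (4.6 - 1) * 5 = 18.0%
f'c = 50 * (1 - 18.0/100)
= 41.0 MPa

41.0


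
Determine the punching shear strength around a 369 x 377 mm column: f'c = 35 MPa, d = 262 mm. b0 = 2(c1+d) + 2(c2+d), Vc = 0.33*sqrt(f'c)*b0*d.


b0 = 2*(369 + 262) + 2*(377 + 262) = 2540 mm
Vc = 0.33 * sqrt(35) * 2540 * 262 / 1000
= 1299.22 kN

1299.22


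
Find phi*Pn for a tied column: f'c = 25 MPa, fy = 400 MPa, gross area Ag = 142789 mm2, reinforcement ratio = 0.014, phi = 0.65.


Ast = rho * Ag = 0.014 * 142789 = 1999.046 mm2
phi*Pn = 0.65 * 0.80 * (0.85 * 25 * (142789 - 1999.046) + 400 * 1999.046) / 1000
= 1971.53 kN

1971.53


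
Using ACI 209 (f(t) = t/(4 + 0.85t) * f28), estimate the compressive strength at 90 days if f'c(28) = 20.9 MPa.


f(90) = 90 / (4 + 0.85 * 90) * 20.9
= 90 / 80.5 * 20.9
= 23.37 MPa

23.37


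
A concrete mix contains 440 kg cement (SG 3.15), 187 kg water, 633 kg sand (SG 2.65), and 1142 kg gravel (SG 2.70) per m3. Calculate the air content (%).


Vol cement = 440 / (3.15 * 1000) = 0.139683 m3
Vol water = 187 / 1000 = 0.187 m3
Vol sand = 633 / (2.65 * 1000) = 0.238868 m3
Vol gravel = 1142 / (2.70 * 1000) = 0.422963 m3
Total solid + water volume = 0.988513 m3
Air = (1 - 0.988513) * 100 = 1.15%

1.15


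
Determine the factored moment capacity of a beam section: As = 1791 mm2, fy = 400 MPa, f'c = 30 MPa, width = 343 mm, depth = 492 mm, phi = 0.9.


a = As * fy / (0.85 * f'c * b)
= 1791 * 400 / (0.85 * 30 * 343)
= 81.907 mm
Mn = As * fy * (d - a/2) / 10^6
= 323.1297 kN-m
phi*Mn = 0.9 * 323.1297 = 290.82 kN-m

290.82


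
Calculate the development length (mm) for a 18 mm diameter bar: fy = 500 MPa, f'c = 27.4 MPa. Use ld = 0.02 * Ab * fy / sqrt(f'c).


Ab = pi * 18^2 / 4 = 254.469 mm2
ld = 0.02 * 254.469 * 500 / sqrt(27.4)
= 486.1 mm

486.1


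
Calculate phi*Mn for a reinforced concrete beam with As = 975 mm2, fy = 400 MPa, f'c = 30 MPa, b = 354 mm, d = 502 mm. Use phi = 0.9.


a = As * fy / (0.85 * f'c * b)
= 975 * 400 / (0.85 * 30 * 354)
= 43.2037 mm
Mn = As * fy * (d - a/2) / 10^6
= 187.3553 kN-m
phi*Mn = 0.9 * 187.3553 = 168.62 kN-m

168.62


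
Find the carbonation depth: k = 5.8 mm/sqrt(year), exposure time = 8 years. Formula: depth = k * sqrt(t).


depth = k * sqrt(t)
= 5.8 * sqrt(8)
= 16.4 mm

16.4


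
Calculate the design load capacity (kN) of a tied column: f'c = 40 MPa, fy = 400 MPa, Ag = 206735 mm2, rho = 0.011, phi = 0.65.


Ast = rho * Ag = 0.011 * 206735 = 2274.085 mm2
phi*Pn = 0.65 * 0.80 * (0.85 * 40 * (206735 - 2274.085) + 400 * 2274.085) / 1000
= 4087.88 kN

4087.88


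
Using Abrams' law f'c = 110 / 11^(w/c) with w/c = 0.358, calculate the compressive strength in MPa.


f'c = 110 / 11^0.358
= 110 / 2.359
= 46.62 MPa

46.62


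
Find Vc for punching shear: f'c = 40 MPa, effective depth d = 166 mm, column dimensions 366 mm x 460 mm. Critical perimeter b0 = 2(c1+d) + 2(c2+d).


b0 = 2*(366 + 166) + 2*(460 + 166) = 2316 mm
Vc = 0.33 * sqrt(40) * 2316 * 166 / 1000
= 802.4 kN

802.4


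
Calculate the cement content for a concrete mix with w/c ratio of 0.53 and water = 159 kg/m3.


Cement = water / (w/c)
= 159 / 0.53
= 300.0 kg/m3

300.0


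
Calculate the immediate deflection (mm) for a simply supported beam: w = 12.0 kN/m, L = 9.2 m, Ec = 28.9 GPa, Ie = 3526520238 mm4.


Convert: L = 9.2 m = 9200 mm, Ec = 28.9 GPa = 28900 MPa
delta = 5 * 12.0 * 9200^4 / (384 * 28900 * 3526520238)
= 10.98 mm

10.98


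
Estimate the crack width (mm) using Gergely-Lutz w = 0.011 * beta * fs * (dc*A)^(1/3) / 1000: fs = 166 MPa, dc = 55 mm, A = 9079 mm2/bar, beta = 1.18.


w = 0.011 * beta * fs * (dc * A)^(1/3) / 1000
= 0.011 * 1.18 * 166 * (55 * 9079)^(1/3) / 1000
= 0.171 mm

0.171


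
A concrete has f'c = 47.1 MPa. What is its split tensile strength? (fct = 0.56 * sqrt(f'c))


fct = 0.56 * sqrt(47.1)
= 0.56 * 6.863
= 3.843 MPa

3.843


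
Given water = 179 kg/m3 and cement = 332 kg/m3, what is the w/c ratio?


w/c = water / cement
w/c = 179 / 332 = 0.539

0.539


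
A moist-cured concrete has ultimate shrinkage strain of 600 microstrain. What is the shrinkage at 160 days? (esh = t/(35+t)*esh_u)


esh(160) = 160 / (35 + 160) * 600
= 160 / 195 * 600
= 492.3 microstrain

492.3


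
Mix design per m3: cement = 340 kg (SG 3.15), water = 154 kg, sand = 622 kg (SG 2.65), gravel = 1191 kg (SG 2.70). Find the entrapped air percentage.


Vol cement = 340 / (3.15 * 1000) = 0.107937 m3
Vol water = 154 / 1000 = 0.154 m3
Vol sand = 622 / (2.65 * 1000) = 0.234717 m3
Vol gravel = 1191 / (2.70 * 1000) = 0.441111 m3
Total solid + water volume = 0.937765 m3
Air = (1 - 0.937765) * 100 = 6.22%

6.22


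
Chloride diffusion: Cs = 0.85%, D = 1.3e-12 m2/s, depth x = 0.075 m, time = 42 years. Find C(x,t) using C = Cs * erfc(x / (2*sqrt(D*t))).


t_seconds = 42 * 365.25 * 24 * 3600 = 1325419200.0 s
arg = 0.075 / (2 * sqrt(1.3e-12 * 1325419200.0))
= 0.9034
erfc(0.9034) = 0.2014
C = 0.85 * 0.2014 = 0.1712%

0.1712


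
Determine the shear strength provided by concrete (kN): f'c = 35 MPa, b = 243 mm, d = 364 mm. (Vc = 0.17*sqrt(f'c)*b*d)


Vc = 0.17 * sqrt(35) * 243 * 364 / 1000
= 88.96 kN

88.96


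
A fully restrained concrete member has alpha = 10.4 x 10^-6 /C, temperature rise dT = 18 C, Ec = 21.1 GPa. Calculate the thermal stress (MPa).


sigma = alpha * dT * Ec
= 10.4e-6 * 18 * 21.1 * 1000
= 3.95 MPa

3.95


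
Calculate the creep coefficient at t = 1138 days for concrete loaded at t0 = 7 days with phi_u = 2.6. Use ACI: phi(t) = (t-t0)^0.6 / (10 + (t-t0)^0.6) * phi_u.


dt = 1138 - 7 = 1131
phi = 1131^0.6 / (10 + 1131^0.6) * 2.6
= 2.266

2.266


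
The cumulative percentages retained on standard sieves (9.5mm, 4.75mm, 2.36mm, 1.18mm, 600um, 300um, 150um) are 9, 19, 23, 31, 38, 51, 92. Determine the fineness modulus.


FM = sum(cumulative % retained) / 100
= 263 / 100
= 2.63

2.63


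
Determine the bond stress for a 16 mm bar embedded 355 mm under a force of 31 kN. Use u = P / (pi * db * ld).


u = P / (pi * db * ld)
= 31 * 1000 / (pi * 16 * 355)
= 1.737 MPa

1.737


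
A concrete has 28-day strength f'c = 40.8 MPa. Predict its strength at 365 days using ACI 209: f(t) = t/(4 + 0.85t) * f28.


f(365) = 365 / (4 + 0.85 * 365) * 40.8
= 365 / 314.25 * 40.8
= 47.39 MPa

47.39


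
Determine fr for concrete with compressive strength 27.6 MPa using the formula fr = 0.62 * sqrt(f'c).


fr = 0.62 * sqrt(27.6)
= 3.257 MPa

3.257


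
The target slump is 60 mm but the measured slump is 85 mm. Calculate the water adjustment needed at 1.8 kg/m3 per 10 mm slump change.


Difference = 60 - 85 = -25 mm
Water adjustment = -25 * 1.8 / 10 = -4.5 kg/m3

-4.5


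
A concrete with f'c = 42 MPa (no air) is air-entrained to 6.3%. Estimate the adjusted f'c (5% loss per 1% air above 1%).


Strength loss = (6.3 - 1) * 5 = 26.5%
f'c = 42 * (1 - 26.5/100)
= 30.87 MPa

30.87


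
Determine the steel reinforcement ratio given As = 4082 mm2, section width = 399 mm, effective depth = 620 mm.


rho = As / (b * d)
= 4082 / (399 * 620)
= 0.0165

0.0165


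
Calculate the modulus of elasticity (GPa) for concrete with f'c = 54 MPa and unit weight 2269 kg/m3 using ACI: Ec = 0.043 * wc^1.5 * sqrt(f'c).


Ec = 0.043 * 2269^1.5 * sqrt(54) / 1000
= 34.15 GPa

34.15


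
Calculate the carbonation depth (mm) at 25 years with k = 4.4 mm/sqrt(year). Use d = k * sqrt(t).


depth = k * sqrt(t)
= 4.4 * sqrt(25)
= 22.0 mm

22.0


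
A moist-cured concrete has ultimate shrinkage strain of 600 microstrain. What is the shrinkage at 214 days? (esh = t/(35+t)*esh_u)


esh(214) = 214 / (35 + 214) * 600
= 214 / 249 * 600
= 515.7 microstrain

515.7


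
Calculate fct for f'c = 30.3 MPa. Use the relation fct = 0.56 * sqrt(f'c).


fct = 0.56 * sqrt(30.3)
= 0.56 * 5.505
= 3.083 MPa

3.083


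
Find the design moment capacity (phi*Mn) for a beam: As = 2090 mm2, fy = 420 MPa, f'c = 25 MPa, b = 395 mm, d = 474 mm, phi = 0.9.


a = As * fy / (0.85 * f'c * b)
= 2090 * 420 / (0.85 * 25 * 395)
= 104.5778 mm
Mn = As * fy * (d - a/2) / 10^6
= 370.178 kN-m
phi*Mn = 0.9 * 370.178 = 333.16 kN-m

333.16


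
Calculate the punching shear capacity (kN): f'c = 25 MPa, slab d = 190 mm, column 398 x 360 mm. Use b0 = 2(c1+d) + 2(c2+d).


b0 = 2*(398 + 190) + 2*(360 + 190) = 2276 mm
Vc = 0.33 * sqrt(25) * 2276 * 190 / 1000
= 713.53 kN

713.53


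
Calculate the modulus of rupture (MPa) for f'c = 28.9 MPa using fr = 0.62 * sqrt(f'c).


fr = 0.62 * sqrt(28.9)
= 3.333 MPa

3.333


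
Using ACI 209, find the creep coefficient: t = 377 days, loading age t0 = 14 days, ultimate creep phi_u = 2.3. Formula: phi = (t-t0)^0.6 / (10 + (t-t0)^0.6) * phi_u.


dt = 377 - 14 = 363
phi = 363^0.6 / (10 + 363^0.6) * 2.3
= 1.781

1.781


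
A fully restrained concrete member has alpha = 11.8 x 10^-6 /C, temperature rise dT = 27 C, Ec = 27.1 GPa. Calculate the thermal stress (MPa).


sigma = alpha * dT * Ec
= 11.8e-6 * 27 * 27.1 * 1000
= 8.634 MPa

8.634


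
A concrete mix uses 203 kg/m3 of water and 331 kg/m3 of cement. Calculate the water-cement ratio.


w/c = water / cement
w/c = 203 / 331 = 0.613

0.613


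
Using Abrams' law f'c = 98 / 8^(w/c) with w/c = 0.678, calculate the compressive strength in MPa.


f'c = 98 / 8^0.678
= 98 / 4.095
= 23.93 MPa

23.93


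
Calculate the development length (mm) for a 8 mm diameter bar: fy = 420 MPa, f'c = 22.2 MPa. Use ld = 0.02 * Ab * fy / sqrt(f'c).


Ab = pi * 8^2 / 4 = 50.265 mm2
ld = 0.02 * 50.265 * 420 / sqrt(22.2)
= 89.6 mm

89.6


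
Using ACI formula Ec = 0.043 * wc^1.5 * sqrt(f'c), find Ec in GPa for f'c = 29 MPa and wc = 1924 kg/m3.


Ec = 0.043 * 1924^1.5 * sqrt(29) / 1000
= 19.54 GPa

19.54


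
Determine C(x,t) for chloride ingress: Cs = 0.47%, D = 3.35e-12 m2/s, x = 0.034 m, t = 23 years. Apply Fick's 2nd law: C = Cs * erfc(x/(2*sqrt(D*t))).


t_seconds = 23 * 365.25 * 24 * 3600 = 725824800.0 s
arg = 0.034 / (2 * sqrt(3.35e-12 * 725824800.0))
= 0.3448
erfc(0.3448) = 0.6259
C = 0.47 * 0.6259 = 0.2942%

0.2942


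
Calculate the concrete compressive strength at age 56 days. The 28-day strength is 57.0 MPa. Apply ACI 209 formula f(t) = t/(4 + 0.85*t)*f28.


f(56) = 56 / (4 + 0.85 * 56) * 57.0
= 56 / 51.6 * 57.0
= 61.86 MPa

61.86


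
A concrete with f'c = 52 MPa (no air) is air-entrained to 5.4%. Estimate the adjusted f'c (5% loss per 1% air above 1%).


Strength loss = (5.4 - 1) * 5 = 22.0%
f'c = 52 * (1 - 22.0/100)
= 40.56 MPa

40.56


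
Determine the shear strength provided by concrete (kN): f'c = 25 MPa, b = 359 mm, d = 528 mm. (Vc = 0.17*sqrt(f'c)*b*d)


Vc = 0.17 * sqrt(25) * 359 * 528 / 1000
= 161.12 kN

161.12


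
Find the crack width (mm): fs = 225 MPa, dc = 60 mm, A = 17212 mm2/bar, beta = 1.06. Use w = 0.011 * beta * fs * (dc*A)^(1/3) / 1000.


w = 0.011 * beta * fs * (dc * A)^(1/3) / 1000
= 0.011 * 1.06 * 225 * (60 * 17212)^(1/3) / 1000
= 0.265 mm

0.265


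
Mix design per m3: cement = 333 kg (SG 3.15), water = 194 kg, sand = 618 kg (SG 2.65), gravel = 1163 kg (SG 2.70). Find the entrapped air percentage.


Vol cement = 333 / (3.15 * 1000) = 0.105714 m3
Vol water = 194 / 1000 = 0.194 m3
Vol sand = 618 / (2.65 * 1000) = 0.233208 m3
Vol gravel = 1163 / (2.70 * 1000) = 0.430741 m3
Total solid + water volume = 0.963663 m3
Air = (1 - 0.963663) * 100 = 3.63%

3.63


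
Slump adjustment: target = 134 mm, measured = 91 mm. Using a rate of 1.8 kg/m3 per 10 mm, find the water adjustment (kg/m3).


Difference = 134 - 91 = 43 mm
Water adjustment = 43 * 1.8 / 10 = 7.7 kg/m3

7.7


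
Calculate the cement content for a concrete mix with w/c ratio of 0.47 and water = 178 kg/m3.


Cement = water / (w/c)
= 178 / 0.47
= 378.7 kg/m3

378.7


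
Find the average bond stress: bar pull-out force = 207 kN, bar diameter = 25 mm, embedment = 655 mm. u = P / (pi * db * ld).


u = P / (pi * db * ld)
= 207 * 1000 / (pi * 25 * 655)
= 4.024 MPa

4.024


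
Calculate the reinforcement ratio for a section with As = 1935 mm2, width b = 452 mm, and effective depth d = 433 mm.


rho = As / (b * d)
= 1935 / (452 * 433)
= 0.0099

0.0099


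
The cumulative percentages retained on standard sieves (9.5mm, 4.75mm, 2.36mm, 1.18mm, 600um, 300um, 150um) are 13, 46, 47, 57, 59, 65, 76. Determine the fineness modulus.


FM = sum(cumulative % retained) / 100
= 363 / 100
= 3.63

3.63
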